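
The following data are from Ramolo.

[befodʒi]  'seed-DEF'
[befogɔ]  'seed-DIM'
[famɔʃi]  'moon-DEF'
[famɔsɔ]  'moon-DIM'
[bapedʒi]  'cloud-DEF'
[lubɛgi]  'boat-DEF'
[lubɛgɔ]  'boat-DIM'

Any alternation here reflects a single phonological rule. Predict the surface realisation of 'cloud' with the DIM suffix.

The root 'seed' surfaces as [befodʒi] and [befogɔ], with a stem-final [dʒ] ~ [g] alternation.
Compare 'boat', with invariant [g] in [lubɛgi] and [lubɛgɔ]: an analysis with underlying /g/ and a rule producing [dʒ] before the DEF suffix would wrongly predict alternation here too.
The alternation reflects depalatalization: palato-alveolar /dʒ/ and /ʃ/ become [g] and [s] when no front vowel follows. /dʒ/ is underlying.
The one attested form of 'cloud', [bapedʒi], shows underlying /bapedʒ/. Applying the same rule when no front vowel follows gives [bapegɔ].

[bapegɔ]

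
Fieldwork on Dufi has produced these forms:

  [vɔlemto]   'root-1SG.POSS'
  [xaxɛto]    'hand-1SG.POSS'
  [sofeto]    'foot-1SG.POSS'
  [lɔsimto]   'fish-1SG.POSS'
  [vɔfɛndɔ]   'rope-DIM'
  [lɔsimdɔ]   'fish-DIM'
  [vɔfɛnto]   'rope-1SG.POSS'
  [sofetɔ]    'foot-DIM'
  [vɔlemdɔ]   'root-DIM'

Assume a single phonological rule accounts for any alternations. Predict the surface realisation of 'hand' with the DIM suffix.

[xaxɛtɔ]

The DIM morpheme has two allomorphs, [-dɔ] and [-tɔ].
By contrast the 1SG.POSS suffix keeps its initial [t] throughout — that segment must be underlying.
So the underlying form is /-dɔ/, and voiced stops become voiceless after a vowel.
After 'hand', which ends in a vowel, the suffix surfaces as [-tɔ], giving [xaxɛtɔ].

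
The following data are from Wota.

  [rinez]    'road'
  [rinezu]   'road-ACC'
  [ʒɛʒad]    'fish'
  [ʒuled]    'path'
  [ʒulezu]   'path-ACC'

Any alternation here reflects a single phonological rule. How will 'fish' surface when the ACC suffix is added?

[ʒɛʒazu]

The stem for 'path' ends in [d] in [ʒuled] but [z] in [ʒulezu].
Compare 'road', with invariant [z] in [rinez] and [rinezu]: an analysis with underlying /z/ and a rule producing [d] in isolation would wrongly predict alternation here too.
The alternation reflects intervocalic spirantization: voiced stops become fricatives between vowels. /d/ is underlying.
The one attested form of 'fish', [ʒɛʒad], shows underlying /ʒɛʒad/. Applying the same rule between vowels gives [ʒɛʒazu].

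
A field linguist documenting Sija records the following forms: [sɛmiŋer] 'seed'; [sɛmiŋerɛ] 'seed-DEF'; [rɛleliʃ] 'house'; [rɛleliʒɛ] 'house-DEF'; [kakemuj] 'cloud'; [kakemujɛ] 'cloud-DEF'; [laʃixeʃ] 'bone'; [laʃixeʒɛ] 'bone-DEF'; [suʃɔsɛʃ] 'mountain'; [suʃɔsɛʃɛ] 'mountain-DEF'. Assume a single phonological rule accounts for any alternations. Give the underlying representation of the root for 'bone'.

/laʃixeʒ/

'bone' shows [ʃ] ~ [ʒ] at the end of the stem ([laʃixeʃ] vs [laʃixeʒɛ]).
If /ʃ/ were underlying and a rule turned it into [ʒ] before the DEF suffix, 'mountain' would also alternate; but it has [ʃ] in both [suʃɔsɛʃ] and [suʃɔsɛʃɛ].
The alternation reflects word-final obstruent devoicing: voiced obstruents become voiceless word-finally. /ʒ/ is underlying.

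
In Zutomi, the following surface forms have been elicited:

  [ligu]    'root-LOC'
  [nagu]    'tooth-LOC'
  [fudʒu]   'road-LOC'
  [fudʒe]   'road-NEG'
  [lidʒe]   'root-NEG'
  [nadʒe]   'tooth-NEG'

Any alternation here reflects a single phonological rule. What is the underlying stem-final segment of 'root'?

/g/

The root 'root' surfaces as [ligu] and [lidʒe], with a stem-final [g] ~ [dʒ] alternation.
The stem 'road' ([fudʒu], [fudʒe]) shows [dʒ] unchanged in both environments, so [dʒ] cannot be basic with [g] derived before the LOC suffix.
Therefore /g/ is basic and [dʒ] is derived by palatalization before a front vowel (/g/ becomes palato-alveolar [dʒ] before a front vowel).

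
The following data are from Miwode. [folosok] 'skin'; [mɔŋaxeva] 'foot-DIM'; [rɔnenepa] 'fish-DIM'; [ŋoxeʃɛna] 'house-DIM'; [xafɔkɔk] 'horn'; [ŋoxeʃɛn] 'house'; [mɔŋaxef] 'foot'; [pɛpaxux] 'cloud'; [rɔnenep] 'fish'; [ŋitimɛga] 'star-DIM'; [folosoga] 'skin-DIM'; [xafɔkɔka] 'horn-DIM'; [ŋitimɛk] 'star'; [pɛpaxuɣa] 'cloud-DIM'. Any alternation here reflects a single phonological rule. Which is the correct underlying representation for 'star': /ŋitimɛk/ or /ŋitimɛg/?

'star' shows [k] ~ [g] at the end of the stem ([ŋitimɛk] vs [ŋitimɛga]).
The stem 'horn' ([xafɔkɔk], [xafɔkɔka]) shows [k] unchanged in both environments, so [k] cannot be basic with [g] derived before the DIM suffix.
The alternation reflects word-final obstruent devoicing: voiced obstruents become voiceless word-finally. /g/ is underlying.

/ŋitimɛg/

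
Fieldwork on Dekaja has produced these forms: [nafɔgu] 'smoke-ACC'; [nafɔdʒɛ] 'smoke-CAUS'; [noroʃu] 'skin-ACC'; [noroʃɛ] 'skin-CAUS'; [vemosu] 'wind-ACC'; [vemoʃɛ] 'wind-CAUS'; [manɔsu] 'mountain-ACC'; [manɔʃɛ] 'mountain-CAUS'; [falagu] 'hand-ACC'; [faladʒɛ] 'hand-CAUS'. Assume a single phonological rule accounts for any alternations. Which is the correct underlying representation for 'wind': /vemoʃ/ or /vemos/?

/vemos/

In [vemosu] and [vemoʃɛ] the final segment of 'wind' alternates: [s] ~ [ʃ].
If /ʃ/ were underlying and a rule turned it into [s] before the ACC suffix, 'skin' would also alternate; but it has [ʃ] in both [noroʃu] and [noroʃɛ].
So /s/ is underlying, and a rule of palatalization before a front vowel — /g/ and /s/ become palato-alveolar [dʒ] and [ʃ] before a front vowel — gives [ʃ].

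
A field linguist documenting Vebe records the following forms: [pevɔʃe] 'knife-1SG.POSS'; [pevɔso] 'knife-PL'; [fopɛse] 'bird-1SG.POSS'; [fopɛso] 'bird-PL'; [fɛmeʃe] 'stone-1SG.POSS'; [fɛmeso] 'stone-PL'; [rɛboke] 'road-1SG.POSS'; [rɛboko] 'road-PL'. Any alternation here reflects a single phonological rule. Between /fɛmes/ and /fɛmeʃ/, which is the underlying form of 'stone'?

In [fɛmeʃe] and [fɛmeso] the final segment of 'stone' alternates: [ʃ] ~ [s].
But 'bird' keeps [s] in both environments ([fopɛse], [fopɛso]), so there is no rule changing /s/ to [ʃ] before the 1SG.POSS suffix.
Therefore /ʃ/ is basic and [s] is derived by depalatalization (palato-alveolar /ʃ/ becomes [s] when no front vowel follows).

/fɛmeʃ/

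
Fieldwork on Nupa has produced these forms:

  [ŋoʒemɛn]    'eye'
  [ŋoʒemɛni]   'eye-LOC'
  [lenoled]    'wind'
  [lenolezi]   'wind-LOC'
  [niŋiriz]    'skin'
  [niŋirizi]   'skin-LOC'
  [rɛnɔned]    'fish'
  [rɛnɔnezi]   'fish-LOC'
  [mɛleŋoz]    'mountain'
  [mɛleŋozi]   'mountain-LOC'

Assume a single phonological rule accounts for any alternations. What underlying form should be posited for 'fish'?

/rɛnɔned/

'fish' shows [d] ~ [z] at the end of the stem ([rɛnɔned] vs [rɛnɔnezi]).
The stem 'mountain' ([mɛleŋoz], [mɛleŋozi]) shows [z] unchanged in both environments, so [z] cannot be basic with [d] derived in isolation.
The underlying segment must be /d/; voiced stops become fricatives between vowels, yielding [z] there.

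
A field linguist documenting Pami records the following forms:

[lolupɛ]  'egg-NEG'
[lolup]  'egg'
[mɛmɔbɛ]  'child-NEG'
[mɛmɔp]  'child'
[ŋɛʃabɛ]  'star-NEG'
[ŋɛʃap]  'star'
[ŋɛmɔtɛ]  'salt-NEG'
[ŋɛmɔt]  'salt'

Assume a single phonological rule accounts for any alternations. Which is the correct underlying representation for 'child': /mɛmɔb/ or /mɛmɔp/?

/mɛmɔb/

'child' shows [b] ~ [p] at the end of the stem ([mɛmɔbɛ] vs [mɛmɔp]).
The stem 'egg' ([lolupɛ], [lolup]) shows [p] unchanged in both environments, so [p] cannot be basic with [b] derived before the NEG suffix.
The underlying segment must be /b/; voiced obstruents become voiceless word-finally, yielding [p] there.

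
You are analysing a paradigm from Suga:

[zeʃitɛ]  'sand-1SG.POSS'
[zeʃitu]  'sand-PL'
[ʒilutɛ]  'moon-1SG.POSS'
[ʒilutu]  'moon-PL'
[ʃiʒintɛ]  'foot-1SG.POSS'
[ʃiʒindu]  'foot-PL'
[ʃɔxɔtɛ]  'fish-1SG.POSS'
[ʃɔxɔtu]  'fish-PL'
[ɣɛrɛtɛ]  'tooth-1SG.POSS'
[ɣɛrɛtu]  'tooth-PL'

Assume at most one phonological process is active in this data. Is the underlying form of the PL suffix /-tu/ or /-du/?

The PL morpheme has two allomorphs, [-du] and [-tu].
The 1SG.POSS suffix, which begins with [t], is invariant after every stem; so [t] is not altered by any rule here.
So the underlying form is /-du/, and voiced stops become voiceless after a vowel.

/-du/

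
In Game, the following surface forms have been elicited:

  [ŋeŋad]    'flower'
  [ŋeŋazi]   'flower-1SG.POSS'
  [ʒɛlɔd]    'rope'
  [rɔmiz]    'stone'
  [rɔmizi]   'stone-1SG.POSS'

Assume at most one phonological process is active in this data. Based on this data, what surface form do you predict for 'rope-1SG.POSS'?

'flower' shows [d] ~ [z] at the end of the stem ([ŋeŋad] vs [ŋeŋazi]).
If /z/ were underlying and a rule turned it into [d] in isolation, 'stone' would also alternate; but it has [z] in both [rɔmiz] and [rɔmizi].
Therefore /d/ is basic and [z] is derived by intervocalic spirantization (voiced stops become fricatives between vowels).
From [ʒɛlɔd] the stem 'rope' is /ʒɛlɔd/; between vowels this yields [ʒɛlɔzi].

[ʒɛlɔzi]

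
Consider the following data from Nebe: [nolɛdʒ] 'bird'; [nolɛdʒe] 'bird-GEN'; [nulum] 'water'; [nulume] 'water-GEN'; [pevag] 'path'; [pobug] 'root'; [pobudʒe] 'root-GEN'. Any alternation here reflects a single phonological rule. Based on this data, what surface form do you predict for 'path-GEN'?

In [pobug] and [pobudʒe] the final segment of 'root' alternates: [g] ~ [dʒ].
If /dʒ/ were underlying and a rule turned it into [g] in isolation, 'bird' would also alternate; but it has [dʒ] in both [nolɛdʒ] and [nolɛdʒe].
Therefore /g/ is basic and [dʒ] is derived by palatalization before a front vowel (/g/ becomes palato-alveolar [dʒ] before a front vowel).
From [pevag] the stem 'path' is /pevag/; before a front vowel this yields [pevadʒe].

[pevadʒe]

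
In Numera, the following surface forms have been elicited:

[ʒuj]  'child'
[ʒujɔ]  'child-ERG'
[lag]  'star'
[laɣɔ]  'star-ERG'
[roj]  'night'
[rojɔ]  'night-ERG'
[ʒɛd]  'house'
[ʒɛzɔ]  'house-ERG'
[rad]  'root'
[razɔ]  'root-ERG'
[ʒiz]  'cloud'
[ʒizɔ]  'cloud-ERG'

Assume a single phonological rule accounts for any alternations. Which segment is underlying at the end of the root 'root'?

The stem for 'root' ends in [d] in [rad] but [z] in [razɔ].
But 'cloud' keeps [z] in both environments ([ʒiz], [ʒizɔ]), so there is no rule changing /z/ to [d] in isolation.
The alternation reflects intervocalic spirantization: voiced stops become fricatives between vowels. /d/ is underlying.

/d/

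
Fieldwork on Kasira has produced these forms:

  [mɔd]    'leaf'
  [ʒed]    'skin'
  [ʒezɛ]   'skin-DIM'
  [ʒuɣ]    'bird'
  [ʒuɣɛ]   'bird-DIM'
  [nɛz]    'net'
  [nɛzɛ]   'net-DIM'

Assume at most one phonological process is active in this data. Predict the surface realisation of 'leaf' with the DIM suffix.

In [ʒed] and [ʒezɛ] the final segment of 'skin' alternates: [d] ~ [z].
If /z/ were underlying and a rule turned it into [d] in isolation, 'net' would also alternate; but it has [z] in both [nɛz] and [nɛzɛ].
Therefore /d/ is basic and [z] is derived by intervocalic spirantization (voiced stops become fricatives between vowels).
The one attested form of 'leaf', [mɔd], shows underlying /mɔd/. Applying the same rule between vowels gives [mɔzɛ].

[mɔzɛ]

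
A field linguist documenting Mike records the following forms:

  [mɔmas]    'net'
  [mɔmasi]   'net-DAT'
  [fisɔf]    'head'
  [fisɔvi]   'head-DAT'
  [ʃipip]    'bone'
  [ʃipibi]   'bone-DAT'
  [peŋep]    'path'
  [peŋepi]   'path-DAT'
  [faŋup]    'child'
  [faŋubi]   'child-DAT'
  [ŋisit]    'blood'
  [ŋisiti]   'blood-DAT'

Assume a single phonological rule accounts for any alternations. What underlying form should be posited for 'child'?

The root 'child' surfaces as [faŋup] and [faŋubi], with a stem-final [p] ~ [b] alternation.
The stem 'path' ([peŋep], [peŋepi]) shows [p] unchanged in both environments, so [p] cannot be basic with [b] derived before the DAT suffix.
Therefore /b/ is basic and [p] is derived by word-final obstruent devoicing (voiced obstruents become voiceless word-finally).

/faŋub/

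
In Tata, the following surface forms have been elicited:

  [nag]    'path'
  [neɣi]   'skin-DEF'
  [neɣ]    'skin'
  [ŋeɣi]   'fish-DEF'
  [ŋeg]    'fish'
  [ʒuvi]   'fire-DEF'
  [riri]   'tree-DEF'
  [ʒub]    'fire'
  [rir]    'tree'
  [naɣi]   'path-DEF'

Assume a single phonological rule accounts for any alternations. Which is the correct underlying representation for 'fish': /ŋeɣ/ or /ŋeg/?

The stem for 'fish' ends in [g] in [ŋeg] but [ɣ] in [ŋeɣi].
The stem 'skin' ([neɣ], [neɣi]) shows [ɣ] unchanged in both environments, so [ɣ] cannot be basic with [g] derived in isolation.
So /g/ is underlying, and a rule of intervocalic spirantization — voiced stops become fricatives between vowels — gives [ɣ].

/ŋeg/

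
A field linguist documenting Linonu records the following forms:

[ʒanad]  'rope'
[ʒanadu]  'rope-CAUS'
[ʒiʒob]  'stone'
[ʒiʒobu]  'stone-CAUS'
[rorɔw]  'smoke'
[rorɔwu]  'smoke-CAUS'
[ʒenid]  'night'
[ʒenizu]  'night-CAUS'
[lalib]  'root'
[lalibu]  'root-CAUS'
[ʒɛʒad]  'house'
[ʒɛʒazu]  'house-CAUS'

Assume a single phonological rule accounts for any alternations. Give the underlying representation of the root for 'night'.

'night' shows [d] ~ [z] at the end of the stem ([ʒenid] vs [ʒenizu]).
If /d/ were underlying and a rule turned it into [z] before the CAUS suffix, 'rope' would also alternate; but it has [d] in both [ʒanad] and [ʒanadu].
The alternation reflects word-final hardening: voiced fricatives become stops word-finally. /z/ is underlying.
The underlying form of 'night' is therefore /ʒeniz/.

/ʒeniz/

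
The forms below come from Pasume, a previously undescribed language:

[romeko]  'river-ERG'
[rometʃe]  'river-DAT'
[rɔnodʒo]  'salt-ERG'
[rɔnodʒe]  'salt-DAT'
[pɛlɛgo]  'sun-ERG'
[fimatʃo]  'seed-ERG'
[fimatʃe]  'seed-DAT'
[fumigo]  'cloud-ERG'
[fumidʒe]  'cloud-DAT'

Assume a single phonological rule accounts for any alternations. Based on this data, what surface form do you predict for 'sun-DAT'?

The root 'cloud' surfaces as [fumigo] and [fumidʒe], with a stem-final [g] ~ [dʒ] alternation.
But 'salt' keeps [dʒ] in both environments ([rɔnodʒo], [rɔnodʒe]), so there is no rule changing /dʒ/ to [g] before the ERG suffix.
The underlying segment must be /g/; /k/ and /g/ become palato-alveolar [tʃ] and [dʒ] before a front vowel, yielding [dʒ] there.
From [pɛlɛgo] the stem 'sun' is /pɛlɛg/; before a front vowel this yields [pɛlɛdʒe].

[pɛlɛdʒe]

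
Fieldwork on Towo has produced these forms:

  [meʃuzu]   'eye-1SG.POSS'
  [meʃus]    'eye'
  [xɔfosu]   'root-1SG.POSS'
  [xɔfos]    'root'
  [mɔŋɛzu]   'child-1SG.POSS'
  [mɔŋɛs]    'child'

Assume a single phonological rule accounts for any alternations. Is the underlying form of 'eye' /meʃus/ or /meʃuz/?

In [meʃuzu] and [meʃus] the final segment of 'eye' alternates: [z] ~ [s].
The stem 'root' ([xɔfosu], [xɔfos]) shows [s] unchanged in both environments, so [s] cannot be basic with [z] derived before the 1SG.POSS suffix.
The underlying segment must be /z/; voiced obstruents become voiceless word-finally, yielding [s] there.

/meʃuz/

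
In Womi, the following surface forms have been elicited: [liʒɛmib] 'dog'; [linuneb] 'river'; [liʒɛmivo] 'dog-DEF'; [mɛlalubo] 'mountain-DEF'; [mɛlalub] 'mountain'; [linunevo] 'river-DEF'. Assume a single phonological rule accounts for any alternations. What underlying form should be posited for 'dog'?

'dog' shows [b] ~ [v] at the end of the stem ([liʒɛmib] vs [liʒɛmivo]).
But 'mountain' keeps [b] in both environments ([mɛlalub], [mɛlalubo]), so there is no rule changing /b/ to [v] before the DEF suffix.
The alternation reflects word-final hardening: voiced fricatives become stops word-finally. /v/ is underlying.

/liʒɛmiv/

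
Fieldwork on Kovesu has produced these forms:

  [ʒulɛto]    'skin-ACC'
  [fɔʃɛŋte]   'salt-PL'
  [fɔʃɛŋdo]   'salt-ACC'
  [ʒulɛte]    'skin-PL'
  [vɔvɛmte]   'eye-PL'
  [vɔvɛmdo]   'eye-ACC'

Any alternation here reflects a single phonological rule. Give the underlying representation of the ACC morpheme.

The ACC morpheme has two allomorphs, [-do] and [-to].
By contrast the PL suffix keeps its initial [t] throughout — that segment must be underlying.
The ACC suffix is therefore /-do/ underlyingly, with post-vocalic devoicing: voiced stops become voiceless after a vowel.

/-do/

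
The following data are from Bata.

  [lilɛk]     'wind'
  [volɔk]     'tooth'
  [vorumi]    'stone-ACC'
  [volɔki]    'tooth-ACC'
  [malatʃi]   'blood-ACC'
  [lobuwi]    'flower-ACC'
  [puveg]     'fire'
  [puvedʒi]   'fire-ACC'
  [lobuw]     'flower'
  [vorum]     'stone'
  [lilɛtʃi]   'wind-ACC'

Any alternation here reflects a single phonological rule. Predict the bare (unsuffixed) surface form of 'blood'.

[malak]

'wind' shows [tʃ] ~ [k] at the end of the stem ([lilɛtʃi] vs [lilɛk]).
But 'tooth' keeps [k] in both environments ([volɔki], [volɔk]), so there is no rule changing /k/ to [tʃ] before the ACC suffix.
The underlying segment must be /tʃ/; palato-alveolar /tʃ/ and /dʒ/ become [k] and [g] when no front vowel follows, yielding [k] there.
The one attested form of 'blood', [malatʃi], shows underlying /malatʃ/. Applying the same rule when no front vowel follows gives [malak].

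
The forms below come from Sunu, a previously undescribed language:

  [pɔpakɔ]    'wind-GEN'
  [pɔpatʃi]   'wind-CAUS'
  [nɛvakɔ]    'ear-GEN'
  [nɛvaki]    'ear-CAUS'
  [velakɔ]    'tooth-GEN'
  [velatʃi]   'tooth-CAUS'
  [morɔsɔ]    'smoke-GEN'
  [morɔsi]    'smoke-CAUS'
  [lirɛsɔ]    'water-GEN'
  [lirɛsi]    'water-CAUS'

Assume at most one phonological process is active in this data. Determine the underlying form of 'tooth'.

The root 'tooth' surfaces as [velakɔ] and [velatʃi], with a stem-final [k] ~ [tʃ] alternation.
But 'ear' keeps [k] in both environments ([nɛvakɔ], [nɛvaki]), so there is no rule changing /k/ to [tʃ] before the CAUS suffix.
So /tʃ/ is underlying, and a rule of depalatalization — palato-alveolar /tʃ/ becomes [k] when no front vowel follows — gives [k].

/velatʃ/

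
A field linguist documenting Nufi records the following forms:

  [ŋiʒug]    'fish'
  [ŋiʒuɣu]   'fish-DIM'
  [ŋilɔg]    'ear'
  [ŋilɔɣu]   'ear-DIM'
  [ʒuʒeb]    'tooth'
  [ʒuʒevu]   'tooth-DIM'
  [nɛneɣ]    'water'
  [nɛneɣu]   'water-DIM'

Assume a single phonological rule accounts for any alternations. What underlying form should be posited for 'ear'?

/ŋilɔg/

The root 'ear' surfaces as [ŋilɔg] and [ŋilɔɣu], with a stem-final [g] ~ [ɣ] alternation.
But 'water' keeps [ɣ] in both environments ([nɛneɣ], [nɛneɣu]), so there is no rule changing /ɣ/ to [g] in isolation.
So /g/ is underlying, and a rule of intervocalic spirantization — voiced stops become fricatives between vowels — gives [ɣ].
Hence 'ear' is /ŋilɔg/ underlyingly.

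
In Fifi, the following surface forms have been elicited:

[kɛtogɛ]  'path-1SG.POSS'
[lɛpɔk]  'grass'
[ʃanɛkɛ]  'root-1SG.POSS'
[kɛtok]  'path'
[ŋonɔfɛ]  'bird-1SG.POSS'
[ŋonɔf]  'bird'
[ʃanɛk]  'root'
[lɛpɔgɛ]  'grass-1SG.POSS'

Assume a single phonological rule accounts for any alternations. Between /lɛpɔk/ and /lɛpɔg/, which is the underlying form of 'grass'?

The stem for 'grass' ends in [k] in [lɛpɔk] but [g] in [lɛpɔgɛ].
If /k/ were underlying and a rule turned it into [g] before the 1SG.POSS suffix, 'root' would also alternate; but it has [k] in both [ʃanɛk] and [ʃanɛkɛ].
So /g/ is underlying, and a rule of word-final obstruent devoicing — voiced obstruents become voiceless word-finally — gives [k].

/lɛpɔg/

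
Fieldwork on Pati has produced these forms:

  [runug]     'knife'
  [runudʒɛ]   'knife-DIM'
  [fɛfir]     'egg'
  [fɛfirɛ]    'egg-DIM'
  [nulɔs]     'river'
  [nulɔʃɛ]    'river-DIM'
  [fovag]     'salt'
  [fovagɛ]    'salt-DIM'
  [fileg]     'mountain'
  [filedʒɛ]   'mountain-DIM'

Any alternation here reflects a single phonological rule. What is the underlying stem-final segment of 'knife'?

In [runug] and [runudʒɛ] the final segment of 'knife' alternates: [g] ~ [dʒ].
If /g/ were underlying and a rule turned it into [dʒ] before the DIM suffix, 'salt' would also alternate; but it has [g] in both [fovag] and [fovagɛ].
Therefore /dʒ/ is basic and [g] is derived by depalatalization (palato-alveolar /dʒ/ and /ʃ/ become [g] and [s] when no front vowel follows).

/dʒ/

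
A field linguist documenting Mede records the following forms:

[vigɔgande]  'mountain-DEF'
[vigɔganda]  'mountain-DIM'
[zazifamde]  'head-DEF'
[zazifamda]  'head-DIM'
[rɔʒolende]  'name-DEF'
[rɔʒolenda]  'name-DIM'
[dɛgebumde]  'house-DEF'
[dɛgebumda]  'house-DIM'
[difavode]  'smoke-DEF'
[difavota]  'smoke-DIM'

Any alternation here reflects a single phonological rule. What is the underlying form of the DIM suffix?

The DIM suffix surfaces as [-da] and [-ta], depending on the final segment of the stem.
The DEF suffix, which begins with [d], is invariant after every stem; so [d] is not altered by any rule here.
So the underlying form is /-ta/, and voiceless stops become voiced after a nasal.

/-ta/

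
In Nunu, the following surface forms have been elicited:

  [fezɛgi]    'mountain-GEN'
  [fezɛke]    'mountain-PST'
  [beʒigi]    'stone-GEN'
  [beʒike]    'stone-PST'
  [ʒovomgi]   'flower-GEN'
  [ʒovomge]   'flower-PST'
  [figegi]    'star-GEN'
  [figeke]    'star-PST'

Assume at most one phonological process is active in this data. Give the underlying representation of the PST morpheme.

The PST suffix surfaces as [-ge] and [-ke], depending on the final segment of the stem.
By contrast the GEN suffix keeps its initial [g] throughout — that segment must be underlying.
The PST suffix is therefore /-ke/ underlyingly, with post-nasal voicing: voiceless stops become voiced after a nasal.

/-ke/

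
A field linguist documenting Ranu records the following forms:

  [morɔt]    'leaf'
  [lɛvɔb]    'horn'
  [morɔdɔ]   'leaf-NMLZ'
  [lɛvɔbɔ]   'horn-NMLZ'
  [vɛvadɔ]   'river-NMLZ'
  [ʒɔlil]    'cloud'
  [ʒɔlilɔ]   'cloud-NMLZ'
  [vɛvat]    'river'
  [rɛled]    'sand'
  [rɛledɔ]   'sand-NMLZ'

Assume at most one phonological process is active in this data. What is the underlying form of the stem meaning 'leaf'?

'leaf' shows [d] ~ [t] at the end of the stem ([morɔdɔ] vs [morɔt]).
But 'sand' keeps [d] in both environments ([rɛledɔ], [rɛled]), so there is no rule changing /d/ to [t] in isolation.
The alternation reflects intervocalic voicing: voiceless stops become voiced between vowels. /t/ is underlying.
So 'leaf' = /morɔt/.

/morɔt/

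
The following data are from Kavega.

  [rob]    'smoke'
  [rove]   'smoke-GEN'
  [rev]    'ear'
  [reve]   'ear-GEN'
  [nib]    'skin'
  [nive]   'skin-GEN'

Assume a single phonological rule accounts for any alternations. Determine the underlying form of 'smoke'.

/rob/

The stem for 'smoke' ends in [b] in [rob] but [v] in [rove].
But 'ear' keeps [v] in both environments ([rev], [reve]), so there is no rule changing /v/ to [b] in isolation.
The underlying segment must be /b/; voiced stops become fricatives between vowels, yielding [v] there.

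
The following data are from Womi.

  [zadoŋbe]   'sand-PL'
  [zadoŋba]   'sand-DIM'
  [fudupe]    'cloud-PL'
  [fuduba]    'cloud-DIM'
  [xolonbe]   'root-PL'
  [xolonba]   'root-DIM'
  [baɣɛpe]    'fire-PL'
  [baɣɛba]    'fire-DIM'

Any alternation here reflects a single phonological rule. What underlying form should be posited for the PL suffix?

The PL suffix surfaces as [-be] and [-pe], depending on the final segment of the stem.
By contrast the DIM suffix keeps its initial [b] throughout — that segment must be underlying.
So the underlying form is /-pe/, and voiceless stops become voiced after a nasal.

/-pe/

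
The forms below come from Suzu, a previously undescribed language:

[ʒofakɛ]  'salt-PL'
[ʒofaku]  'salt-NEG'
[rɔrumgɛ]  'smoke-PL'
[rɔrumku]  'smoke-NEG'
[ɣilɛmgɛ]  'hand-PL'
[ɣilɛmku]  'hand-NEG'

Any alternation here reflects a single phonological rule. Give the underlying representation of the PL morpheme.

The PL suffix surfaces as [-gɛ] and [-kɛ], depending on the final segment of the stem.
By contrast the NEG suffix keeps its initial [k] throughout — that segment must be underlying.
So the underlying form is /-gɛ/, and voiced stops become voiceless after a vowel.

/-gɛ/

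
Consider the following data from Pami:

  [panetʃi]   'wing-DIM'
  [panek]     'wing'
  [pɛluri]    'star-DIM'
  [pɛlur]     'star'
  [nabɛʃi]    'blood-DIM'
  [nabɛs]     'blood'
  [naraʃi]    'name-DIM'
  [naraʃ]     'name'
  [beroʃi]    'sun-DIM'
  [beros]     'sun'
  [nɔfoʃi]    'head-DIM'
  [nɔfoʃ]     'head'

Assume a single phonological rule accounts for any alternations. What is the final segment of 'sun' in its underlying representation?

/s/

The root 'sun' surfaces as [beroʃi] and [beros], with a stem-final [ʃ] ~ [s] alternation.
If /ʃ/ were underlying and a rule turned it into [s] in isolation, 'name' would also alternate; but it has [ʃ] in both [naraʃi] and [naraʃ].
Therefore /s/ is basic and [ʃ] is derived by palatalization before a front vowel (/k/ and /s/ become palato-alveolar [tʃ] and [ʃ] before a front vowel).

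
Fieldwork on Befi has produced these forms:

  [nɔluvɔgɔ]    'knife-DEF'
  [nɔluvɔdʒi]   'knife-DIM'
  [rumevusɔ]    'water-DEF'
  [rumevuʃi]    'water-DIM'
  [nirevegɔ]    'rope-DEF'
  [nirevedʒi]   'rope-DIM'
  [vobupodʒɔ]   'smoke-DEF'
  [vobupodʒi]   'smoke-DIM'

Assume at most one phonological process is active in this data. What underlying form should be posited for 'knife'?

In [nɔluvɔgɔ] and [nɔluvɔdʒi] the final segment of 'knife' alternates: [g] ~ [dʒ].
Compare 'smoke', with invariant [dʒ] in [vobupodʒɔ] and [vobupodʒi]: an analysis with underlying /dʒ/ and a rule producing [g] before the DEF suffix would wrongly predict alternation here too.
So /g/ is underlying, and a rule of palatalization before a front vowel — /g/ and /s/ become palato-alveolar [dʒ] and [ʃ] before a front vowel — gives [dʒ].

/nɔluvɔg/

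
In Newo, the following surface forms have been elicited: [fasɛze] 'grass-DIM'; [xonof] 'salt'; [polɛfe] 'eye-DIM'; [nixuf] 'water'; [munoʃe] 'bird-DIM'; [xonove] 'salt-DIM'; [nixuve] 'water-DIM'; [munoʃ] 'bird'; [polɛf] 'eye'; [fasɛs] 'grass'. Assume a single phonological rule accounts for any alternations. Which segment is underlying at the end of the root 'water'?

/v/

The root 'water' surfaces as [nixuf] and [nixuve], with a stem-final [f] ~ [v] alternation.
Compare 'eye', with invariant [f] in [polɛf] and [polɛfe]: an analysis with underlying /f/ and a rule producing [v] before the DIM suffix would wrongly predict alternation here too.
So /v/ is underlying, and a rule of word-final obstruent devoicing — voiced obstruents become voiceless word-finally — gives [f].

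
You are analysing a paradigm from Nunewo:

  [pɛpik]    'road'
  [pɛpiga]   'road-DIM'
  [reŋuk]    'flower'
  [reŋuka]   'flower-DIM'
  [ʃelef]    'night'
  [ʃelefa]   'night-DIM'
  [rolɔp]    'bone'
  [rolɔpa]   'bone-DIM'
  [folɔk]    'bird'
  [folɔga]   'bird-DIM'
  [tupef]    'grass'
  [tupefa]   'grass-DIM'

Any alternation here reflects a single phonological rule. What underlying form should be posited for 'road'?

/pɛpig/

The stem for 'road' ends in [k] in [pɛpik] but [g] in [pɛpiga].
The stem 'flower' ([reŋuk], [reŋuka]) shows [k] unchanged in both environments, so [k] cannot be basic with [g] derived before the DIM suffix.
Therefore /g/ is basic and [k] is derived by word-final obstruent devoicing (voiced obstruents become voiceless word-finally).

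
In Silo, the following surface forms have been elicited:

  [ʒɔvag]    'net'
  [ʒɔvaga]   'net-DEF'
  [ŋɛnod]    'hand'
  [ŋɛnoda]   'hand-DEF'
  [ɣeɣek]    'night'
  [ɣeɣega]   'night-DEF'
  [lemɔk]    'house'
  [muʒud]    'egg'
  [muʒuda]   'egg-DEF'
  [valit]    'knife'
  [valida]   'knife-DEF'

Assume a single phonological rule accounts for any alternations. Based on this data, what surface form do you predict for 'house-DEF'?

[lemɔga]

'night' shows [k] ~ [g] at the end of the stem ([ɣeɣek] vs [ɣeɣega]).
If /g/ were underlying and a rule turned it into [k] in isolation, 'net' would also alternate; but it has [g] in both [ʒɔvag] and [ʒɔvaga].
The underlying segment must be /k/; voiceless stops become voiced between vowels, yielding [g] there.
The one attested form of 'house', [lemɔk], shows underlying /lemɔk/. Applying the same rule between vowels gives [lemɔga].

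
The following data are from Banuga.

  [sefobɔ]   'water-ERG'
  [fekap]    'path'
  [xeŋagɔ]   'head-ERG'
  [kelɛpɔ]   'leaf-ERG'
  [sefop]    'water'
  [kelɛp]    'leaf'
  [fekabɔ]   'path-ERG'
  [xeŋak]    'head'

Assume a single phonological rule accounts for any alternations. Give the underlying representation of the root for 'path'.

/fekab/

In [fekabɔ] and [fekap] the final segment of 'path' alternates: [b] ~ [p].
But 'leaf' keeps [p] in both environments ([kelɛpɔ], [kelɛp]), so there is no rule changing /p/ to [b] before the ERG suffix.
So /b/ is underlying, and a rule of word-final obstruent devoicing — voiced obstruents become voiceless word-finally — gives [p].
The underlying form of 'path' is therefore /fekab/.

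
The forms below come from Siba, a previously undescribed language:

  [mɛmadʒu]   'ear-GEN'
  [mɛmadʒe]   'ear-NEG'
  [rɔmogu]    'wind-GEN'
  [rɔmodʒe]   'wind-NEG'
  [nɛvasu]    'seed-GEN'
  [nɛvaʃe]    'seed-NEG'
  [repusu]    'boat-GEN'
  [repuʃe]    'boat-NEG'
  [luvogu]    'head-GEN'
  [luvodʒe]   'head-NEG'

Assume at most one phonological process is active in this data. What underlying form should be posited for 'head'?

/luvog/

The stem for 'head' ends in [g] in [luvogu] but [dʒ] in [luvodʒe].
But 'ear' keeps [dʒ] in both environments ([mɛmadʒu], [mɛmadʒe]), so there is no rule changing /dʒ/ to [g] before the GEN suffix.
Therefore /g/ is basic and [dʒ] is derived by palatalization before a front vowel (/g/ and /s/ become palato-alveolar [dʒ] and [ʃ] before a front vowel).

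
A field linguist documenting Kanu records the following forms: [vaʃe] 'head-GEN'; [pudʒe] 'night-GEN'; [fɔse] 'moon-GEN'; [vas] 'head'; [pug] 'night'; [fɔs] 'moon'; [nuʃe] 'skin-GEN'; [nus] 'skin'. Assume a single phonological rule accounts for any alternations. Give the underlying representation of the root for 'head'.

/vaʃ/

In [vaʃe] and [vas] the final segment of 'head' alternates: [ʃ] ~ [s].
If /s/ were underlying and a rule turned it into [ʃ] before the GEN suffix, 'moon' would also alternate; but it has [s] in both [fɔse] and [fɔs].
Therefore /ʃ/ is basic and [s] is derived by depalatalization (palato-alveolar /dʒ/ and /ʃ/ become [g] and [s] when no front vowel follows).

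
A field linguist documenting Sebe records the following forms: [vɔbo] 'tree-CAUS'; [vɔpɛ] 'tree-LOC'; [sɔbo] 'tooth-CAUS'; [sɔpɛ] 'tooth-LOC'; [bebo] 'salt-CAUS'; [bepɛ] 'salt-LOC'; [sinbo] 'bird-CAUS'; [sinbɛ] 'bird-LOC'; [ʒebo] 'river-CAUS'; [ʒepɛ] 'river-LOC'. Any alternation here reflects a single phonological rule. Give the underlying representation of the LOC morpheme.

/-pɛ/

The LOC suffix surfaces as [-bɛ] and [-pɛ], depending on the final segment of the stem.
By contrast the CAUS suffix keeps its initial [b] throughout — that segment must be underlying.
The LOC suffix is therefore /-pɛ/ underlyingly, with post-nasal voicing: voiceless stops become voiced after a nasal.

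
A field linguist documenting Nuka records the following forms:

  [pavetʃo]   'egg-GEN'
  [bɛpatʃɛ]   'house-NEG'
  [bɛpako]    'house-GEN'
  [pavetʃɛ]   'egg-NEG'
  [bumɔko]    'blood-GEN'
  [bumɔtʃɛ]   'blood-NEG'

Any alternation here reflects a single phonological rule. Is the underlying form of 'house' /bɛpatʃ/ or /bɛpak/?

In [bɛpako] and [bɛpatʃɛ] the final segment of 'house' alternates: [k] ~ [tʃ].
The stem 'egg' ([pavetʃo], [pavetʃɛ]) shows [tʃ] unchanged in both environments, so [tʃ] cannot be basic with [k] derived before the GEN suffix.
The alternation reflects palatalization before a front vowel: /k/ becomes palato-alveolar [tʃ] before a front vowel. /k/ is underlying.

/bɛpak/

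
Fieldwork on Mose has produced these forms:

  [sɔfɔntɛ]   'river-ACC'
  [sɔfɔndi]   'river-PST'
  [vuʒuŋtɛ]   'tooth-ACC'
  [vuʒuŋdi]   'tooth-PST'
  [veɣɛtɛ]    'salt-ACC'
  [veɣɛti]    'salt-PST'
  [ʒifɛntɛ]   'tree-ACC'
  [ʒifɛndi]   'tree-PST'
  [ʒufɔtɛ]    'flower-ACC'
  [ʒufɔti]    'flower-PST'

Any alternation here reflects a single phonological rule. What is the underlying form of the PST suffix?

/-di/

The PST suffix surfaces as [-di] and [-ti], depending on the final segment of the stem.
By contrast the ACC suffix keeps its initial [t] throughout — that segment must be underlying.
The PST suffix is therefore /-di/ underlyingly, with post-vocalic devoicing: voiced stops become voiceless after a vowel.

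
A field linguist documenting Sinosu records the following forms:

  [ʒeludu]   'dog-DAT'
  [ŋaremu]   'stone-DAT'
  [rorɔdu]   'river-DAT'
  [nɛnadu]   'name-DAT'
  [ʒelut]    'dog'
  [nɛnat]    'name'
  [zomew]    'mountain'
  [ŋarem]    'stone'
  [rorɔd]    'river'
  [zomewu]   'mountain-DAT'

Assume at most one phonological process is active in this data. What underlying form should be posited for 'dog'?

In [ʒelut] and [ʒeludu] the final segment of 'dog' alternates: [t] ~ [d].
Compare 'river', with invariant [d] in [rorɔd] and [rorɔdu]: an analysis with underlying /d/ and a rule producing [t] in isolation would wrongly predict alternation here too.
The alternation reflects intervocalic voicing: voiceless stops become voiced between vowels. /t/ is underlying.

/ʒelut/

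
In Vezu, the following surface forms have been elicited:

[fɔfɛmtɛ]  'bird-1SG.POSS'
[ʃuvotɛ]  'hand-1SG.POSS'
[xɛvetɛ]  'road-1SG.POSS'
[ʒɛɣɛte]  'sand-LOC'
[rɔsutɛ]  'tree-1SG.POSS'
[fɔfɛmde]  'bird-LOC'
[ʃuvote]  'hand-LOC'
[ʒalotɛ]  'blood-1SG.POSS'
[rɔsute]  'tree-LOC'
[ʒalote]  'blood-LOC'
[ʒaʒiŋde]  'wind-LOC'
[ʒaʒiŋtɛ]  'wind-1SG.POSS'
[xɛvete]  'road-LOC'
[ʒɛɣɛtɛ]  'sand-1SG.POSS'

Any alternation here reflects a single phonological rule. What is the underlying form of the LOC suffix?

The LOC suffix surfaces as [-de] and [-te], depending on the final segment of the stem.
By contrast the 1SG.POSS suffix keeps its initial [t] throughout — that segment must be underlying.
So the underlying form is /-de/, and voiced stops become voiceless after a vowel.

/-de/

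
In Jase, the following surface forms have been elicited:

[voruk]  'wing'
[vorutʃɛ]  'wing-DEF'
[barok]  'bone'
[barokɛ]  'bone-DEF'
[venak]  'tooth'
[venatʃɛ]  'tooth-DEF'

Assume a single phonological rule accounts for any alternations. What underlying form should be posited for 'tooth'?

/venatʃ/

In [venak] and [venatʃɛ] the final segment of 'tooth' alternates: [k] ~ [tʃ].
Compare 'bone', with invariant [k] in [barok] and [barokɛ]: an analysis with underlying /k/ and a rule producing [tʃ] before the DEF suffix would wrongly predict alternation here too.
Therefore /tʃ/ is basic and [k] is derived by depalatalization (palato-alveolar /tʃ/ becomes [k] when no front vowel follows).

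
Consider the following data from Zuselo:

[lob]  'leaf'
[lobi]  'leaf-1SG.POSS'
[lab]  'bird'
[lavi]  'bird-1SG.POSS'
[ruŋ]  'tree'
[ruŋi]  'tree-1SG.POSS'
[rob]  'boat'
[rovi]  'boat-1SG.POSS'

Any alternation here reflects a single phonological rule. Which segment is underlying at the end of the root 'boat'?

The stem for 'boat' ends in [b] in [rob] but [v] in [rovi].
The stem 'leaf' ([lob], [lobi]) shows [b] unchanged in both environments, so [b] cannot be basic with [v] derived before the 1SG.POSS suffix.
Therefore /v/ is basic and [b] is derived by word-final hardening (voiced fricatives become stops word-finally).

/v/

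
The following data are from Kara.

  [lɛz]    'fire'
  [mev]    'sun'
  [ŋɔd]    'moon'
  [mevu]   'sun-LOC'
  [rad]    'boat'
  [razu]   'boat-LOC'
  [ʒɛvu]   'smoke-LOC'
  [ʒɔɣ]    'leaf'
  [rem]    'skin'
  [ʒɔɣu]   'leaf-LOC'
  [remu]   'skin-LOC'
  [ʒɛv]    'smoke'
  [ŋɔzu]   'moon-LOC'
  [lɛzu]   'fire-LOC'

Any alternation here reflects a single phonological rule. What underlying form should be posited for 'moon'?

/ŋɔd/

In [ŋɔzu] and [ŋɔd] the final segment of 'moon' alternates: [z] ~ [d].
If /z/ were underlying and a rule turned it into [d] in isolation, 'fire' would also alternate; but it has [z] in both [lɛzu] and [lɛz].
The alternation reflects intervocalic spirantization: voiced stops become fricatives between vowels. /d/ is underlying.
The underlying form of 'moon' is therefore /ŋɔd/.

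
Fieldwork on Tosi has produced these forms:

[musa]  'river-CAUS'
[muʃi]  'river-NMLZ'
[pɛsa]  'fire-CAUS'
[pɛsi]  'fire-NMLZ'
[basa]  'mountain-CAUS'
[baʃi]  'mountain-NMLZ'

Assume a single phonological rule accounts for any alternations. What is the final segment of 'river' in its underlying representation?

/ʃ/

The stem for 'river' ends in [s] in [musa] but [ʃ] in [muʃi].
The stem 'fire' ([pɛsa], [pɛsi]) shows [s] unchanged in both environments, so [s] cannot be basic with [ʃ] derived before the NMLZ suffix.
The underlying segment must be /ʃ/; palato-alveolar /ʃ/ becomes [s] when no front vowel follows, yielding [s] there.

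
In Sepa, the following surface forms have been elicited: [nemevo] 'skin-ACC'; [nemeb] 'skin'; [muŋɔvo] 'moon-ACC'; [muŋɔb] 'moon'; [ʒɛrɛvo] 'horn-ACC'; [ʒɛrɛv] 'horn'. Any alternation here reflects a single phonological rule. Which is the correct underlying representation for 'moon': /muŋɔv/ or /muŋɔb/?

The root 'moon' surfaces as [muŋɔvo] and [muŋɔb], with a stem-final [v] ~ [b] alternation.
If /v/ were underlying and a rule turned it into [b] in isolation, 'horn' would also alternate; but it has [v] in both [ʒɛrɛvo] and [ʒɛrɛv].
The underlying segment must be /b/; voiced stops become fricatives between vowels, yielding [v] there.

/muŋɔb/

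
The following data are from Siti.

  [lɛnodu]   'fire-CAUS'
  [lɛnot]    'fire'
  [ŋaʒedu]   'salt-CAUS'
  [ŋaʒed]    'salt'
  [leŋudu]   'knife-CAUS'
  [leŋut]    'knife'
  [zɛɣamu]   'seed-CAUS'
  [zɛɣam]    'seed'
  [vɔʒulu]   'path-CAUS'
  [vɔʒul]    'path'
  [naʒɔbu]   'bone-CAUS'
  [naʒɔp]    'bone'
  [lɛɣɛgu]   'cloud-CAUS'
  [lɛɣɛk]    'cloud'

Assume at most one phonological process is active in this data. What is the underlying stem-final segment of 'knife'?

'knife' shows [d] ~ [t] at the end of the stem ([leŋudu] vs [leŋut]).
If /d/ were underlying and a rule turned it into [t] in isolation, 'salt' would also alternate; but it has [d] in both [ŋaʒedu] and [ŋaʒed].
Therefore /t/ is basic and [d] is derived by intervocalic voicing (voiceless stops become voiced between vowels).

/t/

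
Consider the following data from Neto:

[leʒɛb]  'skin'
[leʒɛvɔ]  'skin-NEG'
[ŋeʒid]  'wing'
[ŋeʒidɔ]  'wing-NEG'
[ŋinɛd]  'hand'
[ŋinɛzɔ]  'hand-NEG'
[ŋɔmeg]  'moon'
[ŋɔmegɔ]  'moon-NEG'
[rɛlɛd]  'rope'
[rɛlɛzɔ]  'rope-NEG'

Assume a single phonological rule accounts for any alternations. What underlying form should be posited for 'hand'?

The stem for 'hand' ends in [d] in [ŋinɛd] but [z] in [ŋinɛzɔ].
Compare 'wing', with invariant [d] in [ŋeʒid] and [ŋeʒidɔ]: an analysis with underlying /d/ and a rule producing [z] before the NEG suffix would wrongly predict alternation here too.
The underlying segment must be /z/; voiced fricatives become stops word-finally, yielding [d] there.
The underlying form of 'hand' is therefore /ŋinɛz/.

/ŋinɛz/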